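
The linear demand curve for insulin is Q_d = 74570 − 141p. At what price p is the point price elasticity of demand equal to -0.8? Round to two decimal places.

Ed = −141p/(74570 − 141p). Set this equal to -0.8:
141p = 0.8·(74570 − 141p) ⇒ 141p(1 + 0.8) = 0.8·74570
p = 0.8·74570 / (141·1.8) = 235.0512…

235.05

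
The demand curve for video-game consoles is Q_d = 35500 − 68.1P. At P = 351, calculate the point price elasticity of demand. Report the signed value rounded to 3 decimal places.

-2.061

dQ_d/dP = −68.1. At P = 351, Q_d = 35500 − 68.1(351) = 11596.9.
Ed = (dQ_d/dP)·(P/Q_d) = −68.1 × (351/11596.9) = -2.06116…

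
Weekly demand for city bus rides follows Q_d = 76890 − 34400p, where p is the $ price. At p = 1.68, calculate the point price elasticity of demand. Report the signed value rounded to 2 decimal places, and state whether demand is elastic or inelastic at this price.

dQ_d/dp = −34400. At p = 1.68, Q_d = 76890 − 34400(1.68) = 19098.
Ed = (dQ_d/dp)·(p/Q_d) = −34400 × (1.68/19098) = -3.0260…
|Ed| = 3.03 > 1, so demand is elastic.

-3.03; elastic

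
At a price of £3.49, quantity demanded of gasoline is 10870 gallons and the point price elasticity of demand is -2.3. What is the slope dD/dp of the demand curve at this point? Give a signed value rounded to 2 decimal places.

-7163.61

Ed = (dD/dp)·(p/D) ⇒ dD/dp = Ed·D/p = (-2.3)·10870/3.49 = -7163.6103…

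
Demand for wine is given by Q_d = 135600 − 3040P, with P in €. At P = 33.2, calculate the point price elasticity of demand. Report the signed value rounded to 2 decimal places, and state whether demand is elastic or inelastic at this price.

-2.91; elastic

dQ_d/dP = −3040. At P = 33.2, Q_d = 135600 − 3040(33.2) = 34672.
Ed = (dQ_d/dP)·(P/Q_d) = −3040 × (33.2/34672) = -2.9109…
|Ed| = 2.91 > 1, so demand is elastic.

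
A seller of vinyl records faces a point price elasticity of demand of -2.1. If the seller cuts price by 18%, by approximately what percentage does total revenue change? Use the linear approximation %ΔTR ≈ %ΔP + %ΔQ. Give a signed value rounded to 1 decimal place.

+19.8%

%ΔQ ≈ Ed × %ΔP = (-2.1) × (-18%) = +37.8000%
%ΔTR ≈ %ΔP + %ΔQ = (-18%) + (+37.8000%) = +19.8000%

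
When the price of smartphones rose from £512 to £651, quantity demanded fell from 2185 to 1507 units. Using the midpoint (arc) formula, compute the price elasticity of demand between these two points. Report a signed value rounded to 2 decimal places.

-1.54

%ΔQ = (1507 − 2185) / [(2185 + 1507)/2] = -678/1846 = -0.367280…
%ΔP = (651 − 512) / [(512 + 651)/2] = 139/581.5 = 0.239036…
Arc Ed = %ΔQ / %ΔP = (-678/1846) / (139/581.5) = -1.5365…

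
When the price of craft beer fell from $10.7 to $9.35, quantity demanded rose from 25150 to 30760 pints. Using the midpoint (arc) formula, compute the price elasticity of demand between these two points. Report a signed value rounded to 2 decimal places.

-1.49

%ΔQ = (30760 − 25150) / [(25150 + 30760)/2] = 5610/27955 = 0.200679…
%ΔP = (9.35 − 10.7) / [(10.7 + 9.35)/2] = -1.35/10.025 = -0.134663…
Arc Ed = %ΔQ / %ΔP = (5610/27955) / (-1.35/10.025) = -1.4902…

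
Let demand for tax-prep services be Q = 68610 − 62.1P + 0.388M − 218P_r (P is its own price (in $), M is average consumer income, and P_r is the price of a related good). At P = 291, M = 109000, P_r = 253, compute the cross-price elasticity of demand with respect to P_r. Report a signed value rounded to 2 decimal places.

-1.46

At the given values, Q = 68610 − 62.1(291) + 0.388(109000) − 218(253) = 37676.9.
∂Q/∂P_r = -218.
E = (-218) × (253/37676.9) = -1.4638…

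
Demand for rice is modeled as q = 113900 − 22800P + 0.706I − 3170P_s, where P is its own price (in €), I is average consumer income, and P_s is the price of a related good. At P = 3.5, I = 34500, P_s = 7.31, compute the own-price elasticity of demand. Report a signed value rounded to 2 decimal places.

At the given values, q = 113900 − 22800(3.5) + 0.706(34500) − 3170(7.31) = 35284.3.
∂q/∂P = −22800.
E = (-22800) × (3.5/35284.3) = -2.2616…

-2.26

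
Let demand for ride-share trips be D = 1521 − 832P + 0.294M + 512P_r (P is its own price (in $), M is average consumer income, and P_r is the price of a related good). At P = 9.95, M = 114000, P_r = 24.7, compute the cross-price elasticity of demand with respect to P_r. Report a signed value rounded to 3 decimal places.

At the given values, D = 1521 − 832(9.95) + 0.294(114000) + 512(24.7) = 39405.
∂D/∂P_r = 512.
E = (512) × (24.7/39405) = 0.32093…

0.321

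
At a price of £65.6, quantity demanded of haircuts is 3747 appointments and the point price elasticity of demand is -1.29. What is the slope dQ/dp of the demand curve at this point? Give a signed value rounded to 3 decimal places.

-73.683

Ed = (dQ/dp)·(p/Q) ⇒ dQ/dp = Ed·Q/p = (-1.29)·3747/65.6 = -73.68338…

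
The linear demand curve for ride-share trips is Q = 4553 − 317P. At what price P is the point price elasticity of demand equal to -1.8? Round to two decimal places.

Ed = −317P/(4553 − 317P). Set this equal to -1.8:
317P = 1.8·(4553 − 317P) ⇒ 317P(1 + 1.8) = 1.8·4553
P = 1.8·4553 / (317·2.8) = 9.2332…

9.23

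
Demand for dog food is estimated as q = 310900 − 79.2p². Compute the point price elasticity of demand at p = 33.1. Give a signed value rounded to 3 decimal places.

dq/dp = −2·79.2·p = -5243.04. At p = 33.1, q = 224127.688.
Ed = (dq/dp)·(p/q) = (-5243.04) × (33.1/224127.688) = -0.77431…

-0.774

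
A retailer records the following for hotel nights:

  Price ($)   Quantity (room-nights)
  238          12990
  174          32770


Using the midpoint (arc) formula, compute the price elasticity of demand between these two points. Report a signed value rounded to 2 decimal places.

%ΔQ = (32770 − 12990) / [(12990 + 32770)/2] = 19780/22880 = 0.864510…
%ΔP = (174 − 238) / [(238 + 174)/2] = -64/206 = -0.310679…
Arc Ed = %ΔQ / %ΔP = (19780/22880) / (-64/206) = -2.7826…

-2.78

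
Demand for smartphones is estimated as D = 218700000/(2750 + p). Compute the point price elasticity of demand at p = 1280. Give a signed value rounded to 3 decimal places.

dD/dp = −218700000/(2750 + p)² = -13.466. At p = 1280, D = 54268.
Ed = (dD/dp)·(p/D) = (-13.466) × (1280/54268) = -0.31761…

-0.318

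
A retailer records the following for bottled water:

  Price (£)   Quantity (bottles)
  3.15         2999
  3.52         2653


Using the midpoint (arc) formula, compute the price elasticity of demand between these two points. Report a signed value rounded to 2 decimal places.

-1.10

%ΔQ = (2653 − 2999) / [(2999 + 2653)/2] = -346/2826 = -0.122434…
%ΔP = (3.52 − 3.15) / [(3.15 + 3.52)/2] = 0.37/3.335 = 0.110944…
Arc Ed = %ΔQ / %ΔP = (-346/2826) / (0.37/3.335) = -1.1035…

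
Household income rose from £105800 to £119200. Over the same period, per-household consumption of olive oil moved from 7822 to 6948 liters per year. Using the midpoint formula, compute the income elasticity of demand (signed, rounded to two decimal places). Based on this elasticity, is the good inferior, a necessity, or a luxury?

-0.99; inferior

%ΔQ = (6948 − 7822)/[( 7822 + 6948)/2] = -874/7385 = -0.118348…
%ΔIncome = (119200 − 105800)/[( 105800 + 119200)/2] = 13400/112500 = 0.119111…
E_income = (-874/7385) / (13400/112500) = -0.9935…
E_income < 0 ⇒ inferior good.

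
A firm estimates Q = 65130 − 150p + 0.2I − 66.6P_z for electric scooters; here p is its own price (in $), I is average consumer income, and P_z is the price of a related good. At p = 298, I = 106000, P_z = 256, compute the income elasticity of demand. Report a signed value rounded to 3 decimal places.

At the given values, Q = 65130 − 150(298) + 0.2(106000) − 66.6(256) = 24580.4.
∂Q/∂I = 0.2.
E = (0.2) × (106000/24580.4) = 0.86247…

0.862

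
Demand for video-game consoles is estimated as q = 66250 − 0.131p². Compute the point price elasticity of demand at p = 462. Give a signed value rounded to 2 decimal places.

-1.46

dq/dp = −2·0.131·p = -121.044. At p = 462, q = 38288.836.
Ed = (dq/dp)·(p/q) = (-121.044) × (462/38288.836) = -1.4605…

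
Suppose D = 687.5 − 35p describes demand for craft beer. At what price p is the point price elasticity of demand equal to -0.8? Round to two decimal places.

8.73

Ed = −35p/(687.5 − 35p). Set this equal to -0.8:
35p = 0.8·(687.5 − 35p) ⇒ 35p(1 + 0.8) = 0.8·687.5
p = 0.8·687.5 / (35·1.8) = 8.7301…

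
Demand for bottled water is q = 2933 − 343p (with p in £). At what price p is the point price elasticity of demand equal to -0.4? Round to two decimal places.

2.44

Ed = −343p/(2933 − 343p). Set this equal to -0.4:
343p = 0.4·(2933 − 343p) ⇒ 343p(1 + 0.4) = 0.4·2933
p = 0.4·2933 / (343·1.4) = 2.4431…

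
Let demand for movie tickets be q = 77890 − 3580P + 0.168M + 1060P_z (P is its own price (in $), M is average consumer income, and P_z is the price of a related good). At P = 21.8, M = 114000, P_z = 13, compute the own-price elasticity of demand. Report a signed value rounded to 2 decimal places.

-2.38

At the given values, q = 77890 − 3580(21.8) + 0.168(114000) + 1060(13) = 32778.
∂q/∂P = −3580.
E = (-3580) × (21.8/32778) = -2.3809…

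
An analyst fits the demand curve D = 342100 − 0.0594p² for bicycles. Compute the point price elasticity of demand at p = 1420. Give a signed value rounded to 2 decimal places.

dD/dp = −2·0.0594·p = -168.696. At p = 1420, D = 222325.84.
Ed = (dD/dp)·(p/D) = (-168.696) × (1420/222325.84) = -1.0774…

-1.08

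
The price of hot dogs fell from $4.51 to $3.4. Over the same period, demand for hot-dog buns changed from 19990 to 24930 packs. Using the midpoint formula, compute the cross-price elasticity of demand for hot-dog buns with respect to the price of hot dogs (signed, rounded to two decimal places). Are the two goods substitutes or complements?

%ΔQ_{hot-dog buns} = (24930 − 19990)/avg = 4940/22460 = 0.219946…
%ΔP_{hot dogs} = (3.4 − 4.51)/avg = -1.11/3.955 = -0.280657…
E_cross = (4940/22460) / (-1.11/3.955) = -0.7836…
E_cross < 0 ⇒ the goods are complements.

-0.78; complements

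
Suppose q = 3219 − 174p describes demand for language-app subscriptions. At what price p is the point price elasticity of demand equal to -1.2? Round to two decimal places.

10.09

Ed = −174p/(3219 − 174p). Set this equal to -1.2:
174p = 1.2·(3219 − 174p) ⇒ 174p(1 + 1.2) = 1.2·3219
p = 1.2·3219 / (174·2.2) = 10.0909…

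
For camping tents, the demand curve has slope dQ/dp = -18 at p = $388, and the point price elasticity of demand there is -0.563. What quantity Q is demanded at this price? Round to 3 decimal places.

12404.973

Ed = (dQ/dp)·(p/Q) ⇒ Q = (dQ/dp)·p/Ed = (-18)·388/(-0.563) = 12404.97335…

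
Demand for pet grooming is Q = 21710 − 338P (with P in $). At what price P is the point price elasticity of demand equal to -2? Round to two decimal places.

Ed = −338P/(21710 − 338P). Set this equal to -2:
338P = 2·(21710 − 338P) ⇒ 338P(1 + 2) = 2·21710
P = 2·21710 / (338·3) = 42.8205…

42.82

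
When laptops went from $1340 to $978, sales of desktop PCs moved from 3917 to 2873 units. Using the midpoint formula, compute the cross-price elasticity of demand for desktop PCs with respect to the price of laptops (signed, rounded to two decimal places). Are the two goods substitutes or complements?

0.98; substitutes

%ΔQ_{desktop PCs} = (2873 − 3917)/avg = -1044/3395 = -0.307511…
%ΔP_{laptops} = (978 − 1340)/avg = -362/1159 = -0.312338…
E_cross = (-1044/3395) / (-362/1159) = 0.9845…
E_cross > 0 ⇒ the goods are substitutes.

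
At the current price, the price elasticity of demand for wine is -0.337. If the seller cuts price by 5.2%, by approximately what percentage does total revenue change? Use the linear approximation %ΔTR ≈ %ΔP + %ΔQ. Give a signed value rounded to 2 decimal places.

-3.45%

%ΔQ ≈ Ed × %ΔP = (-0.337) × (-5.2%) = +1.7524%
%ΔTR ≈ %ΔP + %ΔQ = (-5.2%) + (+1.7524%) = -3.4476%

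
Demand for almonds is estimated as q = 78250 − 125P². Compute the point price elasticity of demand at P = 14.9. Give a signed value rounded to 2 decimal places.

-1.10

dq/dP = −2·125·P = -3725. At P = 14.9, q = 50498.75.
Ed = (dq/dP)·(P/q) = (-3725) × (14.9/50498.75) = -1.0990…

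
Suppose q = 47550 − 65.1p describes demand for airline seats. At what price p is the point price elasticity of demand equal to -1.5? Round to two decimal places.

Ed = −65.1p/(47550 − 65.1p). Set this equal to -1.5:
65.1p = 1.5·(47550 − 65.1p) ⇒ 65.1p(1 + 1.5) = 1.5·47550
p = 1.5·47550 / (65.1·2.5) = 438.2488…

438.25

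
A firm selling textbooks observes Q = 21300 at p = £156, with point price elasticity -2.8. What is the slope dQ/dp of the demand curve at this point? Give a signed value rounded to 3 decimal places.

Ed = (dQ/dp)·(p/Q) ⇒ dQ/dp = Ed·Q/p = (-2.8)·21300/156 = -382.30769…

-382.308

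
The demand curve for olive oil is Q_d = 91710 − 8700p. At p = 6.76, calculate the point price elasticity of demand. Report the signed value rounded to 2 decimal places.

-1.79

dQ_d/dp = −8700. At p = 6.76, Q_d = 91710 − 8700(6.76) = 32898.
Ed = (dQ_d/dp)·(p/Q_d) = −8700 × (6.76/32898) = -1.7877…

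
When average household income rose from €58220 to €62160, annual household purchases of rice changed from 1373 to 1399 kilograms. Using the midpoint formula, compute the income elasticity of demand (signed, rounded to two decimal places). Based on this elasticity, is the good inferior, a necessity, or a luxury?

0.29; necessity

%ΔQ = (1399 − 1373)/[( 1373 + 1399)/2] = 26/1386 = 0.018759…
%ΔIncome = (62160 − 58220)/[( 58220 + 62160)/2] = 3940/60190 = 0.065459…
E_income = (26/1386) / (3940/60190) = 0.2865…
0 < E_income < 1 ⇒ normal good, necessity.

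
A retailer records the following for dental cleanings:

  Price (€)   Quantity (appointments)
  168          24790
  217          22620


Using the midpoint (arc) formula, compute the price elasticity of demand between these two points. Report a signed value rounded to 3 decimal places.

-0.360

%ΔQ = (22620 − 24790) / [(24790 + 22620)/2] = -2170/23705 = -0.091541…
%ΔP = (217 − 168) / [(168 + 217)/2] = 49/192.5 = 0.254545…
Arc Ed = %ΔQ / %ΔP = (-2170/23705) / (49/192.5) = -0.35962…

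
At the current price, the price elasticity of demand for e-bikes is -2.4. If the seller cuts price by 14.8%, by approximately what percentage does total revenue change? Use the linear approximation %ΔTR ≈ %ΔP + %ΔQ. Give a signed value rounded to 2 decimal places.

+20.72%

%ΔQ ≈ Ed × %ΔP = (-2.4) × (-14.8%) = +35.5200%
%ΔTR ≈ %ΔP + %ΔQ = (-14.8%) + (+35.5200%) = +20.7200%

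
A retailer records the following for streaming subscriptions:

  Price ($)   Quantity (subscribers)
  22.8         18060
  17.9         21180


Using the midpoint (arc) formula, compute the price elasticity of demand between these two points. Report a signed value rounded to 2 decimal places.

-0.66

%ΔQ = (21180 − 18060) / [(18060 + 21180)/2] = 3120/19620 = 0.159021…
%ΔP = (17.9 − 22.8) / [(22.8 + 17.9)/2] = -4.9/20.35 = -0.240786…
Arc Ed = %ΔQ / %ΔP = (3120/19620) / (-4.9/20.35) = -0.6604…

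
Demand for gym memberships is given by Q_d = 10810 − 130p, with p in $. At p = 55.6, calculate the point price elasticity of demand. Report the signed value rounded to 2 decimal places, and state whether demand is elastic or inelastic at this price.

-2.02; elastic

dQ_d/dp = −130. At p = 55.6, Q_d = 10810 − 130(55.6) = 3582.
Ed = (dQ_d/dp)·(p/Q_d) = −130 × (55.6/3582) = -2.0178…
|Ed| = 2.02 > 1, so demand is elastic.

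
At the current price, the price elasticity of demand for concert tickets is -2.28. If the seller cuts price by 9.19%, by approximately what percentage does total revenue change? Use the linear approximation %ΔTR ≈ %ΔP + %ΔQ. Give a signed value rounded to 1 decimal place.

+11.8%

%ΔQ ≈ Ed × %ΔP = (-2.28) × (-9.19%) = +20.9532%
%ΔTR ≈ %ΔP + %ΔQ = (-9.19%) + (+20.9532%) = +11.7632%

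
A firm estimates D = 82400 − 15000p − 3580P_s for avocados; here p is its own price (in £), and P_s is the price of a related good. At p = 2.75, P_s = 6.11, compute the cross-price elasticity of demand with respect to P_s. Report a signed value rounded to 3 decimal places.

At the given values, D = 82400 − 15000(2.75) − 3580(6.11) = 19276.2.
∂D/∂P_s = -3580.
E = (-3580) × (6.11/19276.2) = -1.13475…

-1.135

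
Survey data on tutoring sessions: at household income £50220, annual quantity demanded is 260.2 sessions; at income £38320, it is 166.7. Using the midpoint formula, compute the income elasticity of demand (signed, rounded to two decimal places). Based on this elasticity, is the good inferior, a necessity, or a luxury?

1.63; luxury

%ΔQ = (166.7 − 260.2)/[( 260.2 + 166.7)/2] = -93.5/213.45 = -0.438041…
%ΔIncome = (38320 − 50220)/[( 50220 + 38320)/2] = -11900/44270 = -0.268805…
E_income = (-93.5/213.45) / (-11900/44270) = 1.6295…
E_income > 1 ⇒ normal good, luxury.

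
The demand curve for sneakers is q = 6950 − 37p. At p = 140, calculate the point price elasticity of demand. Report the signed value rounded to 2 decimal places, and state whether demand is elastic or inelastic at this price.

dq/dp = −37. At p = 140, q = 6950 − 37(140) = 1770.
Ed = (dq/dp)·(p/q) = −37 × (140/1770) = -2.9265…
|Ed| = 2.93 > 1, so demand is elastic.

-2.93; elastic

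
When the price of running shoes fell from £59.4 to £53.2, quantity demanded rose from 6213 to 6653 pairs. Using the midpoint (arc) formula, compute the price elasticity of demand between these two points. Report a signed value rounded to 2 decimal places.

%ΔQ = (6653 − 6213) / [(6213 + 6653)/2] = 440/6433 = 0.068397…
%ΔP = (53.2 − 59.4) / [(59.4 + 53.2)/2] = -6.2/56.3 = -0.110124…
Arc Ed = %ΔQ / %ΔP = (440/6433) / (-6.2/56.3) = -0.6210…

-0.62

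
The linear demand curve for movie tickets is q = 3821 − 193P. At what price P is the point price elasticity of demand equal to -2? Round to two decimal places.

13.20

Ed = −193P/(3821 − 193P). Set this equal to -2:
193P = 2·(3821 − 193P) ⇒ 193P(1 + 2) = 2·3821
P = 2·3821 / (193·3) = 13.1986…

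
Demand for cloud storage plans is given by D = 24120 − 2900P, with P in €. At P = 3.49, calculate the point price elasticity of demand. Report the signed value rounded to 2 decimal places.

dD/dP = −2900. At P = 3.49, D = 24120 − 2900(3.49) = 13999.
Ed = (dD/dP)·(P/D) = −2900 × (3.49/13999) = -0.7229…

-0.72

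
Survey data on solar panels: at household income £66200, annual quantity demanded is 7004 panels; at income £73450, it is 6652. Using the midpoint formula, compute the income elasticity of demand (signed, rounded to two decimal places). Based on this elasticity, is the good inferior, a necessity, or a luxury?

-0.50; inferior

%ΔQ = (6652 − 7004)/[( 7004 + 6652)/2] = -352/6828 = -0.051552…
%ΔIncome = (73450 − 66200)/[( 66200 + 73450)/2] = 7250/69825 = 0.103831…
E_income = (-352/6828) / (7250/69825) = -0.4965…
E_income < 0 ⇒ inferior good.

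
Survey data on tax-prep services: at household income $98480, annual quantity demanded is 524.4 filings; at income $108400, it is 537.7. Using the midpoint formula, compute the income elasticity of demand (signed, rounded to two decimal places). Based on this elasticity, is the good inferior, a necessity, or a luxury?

0.26; necessity

%ΔQ = (537.7 − 524.4)/[( 524.4 + 537.7)/2] = 13.3/531.05 = 0.025044…
%ΔIncome = (108400 − 98480)/[( 98480 + 108400)/2] = 9920/103440 = 0.095901…
E_income = (13.3/531.05) / (9920/103440) = 0.2611…
0 < E_income < 1 ⇒ normal good, necessity.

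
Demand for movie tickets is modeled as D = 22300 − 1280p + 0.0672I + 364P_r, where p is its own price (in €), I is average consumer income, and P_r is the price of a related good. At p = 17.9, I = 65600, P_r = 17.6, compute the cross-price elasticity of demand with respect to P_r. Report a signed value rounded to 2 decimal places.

0.63

At the given values, D = 22300 − 1280(17.9) + 0.0672(65600) + 364(17.6) = 10202.72.
∂D/∂P_r = 364.
E = (364) × (17.6/10202.72) = 0.6279…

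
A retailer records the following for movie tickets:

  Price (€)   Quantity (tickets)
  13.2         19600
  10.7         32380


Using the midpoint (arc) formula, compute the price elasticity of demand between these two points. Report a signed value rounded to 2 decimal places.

%ΔQ = (32380 − 19600) / [(19600 + 32380)/2] = 12780/25990 = 0.491727…
%ΔP = (10.7 − 13.2) / [(13.2 + 10.7)/2] = -2.5/11.95 = -0.209205…
Arc Ed = %ΔQ / %ΔP = (12780/25990) / (-2.5/11.95) = -2.3504…

-2.35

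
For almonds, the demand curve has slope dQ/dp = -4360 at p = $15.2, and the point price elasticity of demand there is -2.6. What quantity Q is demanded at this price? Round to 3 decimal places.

25489.231

Ed = (dQ/dp)·(p/Q) ⇒ Q = (dQ/dp)·p/Ed = (-4360)·15.2/(-2.6) = 25489.23076…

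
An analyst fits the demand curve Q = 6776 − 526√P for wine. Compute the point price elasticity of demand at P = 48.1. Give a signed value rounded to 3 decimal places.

dQ/dP = −526/(2√P) = -37.9213. At P = 48.1, Q = 3127.97.
Ed = (dQ/dP)·(P/Q) = (-37.9213) × (48.1/3127.97) = -0.58313…

-0.583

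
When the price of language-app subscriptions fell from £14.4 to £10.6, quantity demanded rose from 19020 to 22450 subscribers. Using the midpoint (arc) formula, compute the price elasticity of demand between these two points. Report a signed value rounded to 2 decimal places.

-0.54

%ΔQ = (22450 − 19020) / [(19020 + 22450)/2] = 3430/20735 = 0.165420…
%ΔP = (10.6 − 14.4) / [(14.4 + 10.6)/2] = -3.8/12.5 = -0.304
Arc Ed = %ΔQ / %ΔP = (3430/20735) / (-3.8/12.5) = -0.5441…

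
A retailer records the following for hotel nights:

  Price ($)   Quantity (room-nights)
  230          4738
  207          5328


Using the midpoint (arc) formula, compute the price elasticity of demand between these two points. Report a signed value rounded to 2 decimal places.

%ΔQ = (5328 − 4738) / [(4738 + 5328)/2] = 590/5033 = 0.117226…
%ΔP = (207 − 230) / [(230 + 207)/2] = -23/218.5 = -0.105263…
Arc Ed = %ΔQ / %ΔP = (590/5033) / (-23/218.5) = -1.1136…

-1.11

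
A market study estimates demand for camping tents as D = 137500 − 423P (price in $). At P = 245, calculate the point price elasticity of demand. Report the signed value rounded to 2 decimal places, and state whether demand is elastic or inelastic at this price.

dD/dP = −423. At P = 245, D = 137500 − 423(245) = 33865.
Ed = (dD/dP)·(P/D) = −423 × (245/33865) = -3.0602…
|Ed| = 3.06 > 1, so demand is elastic.

-3.06; elastic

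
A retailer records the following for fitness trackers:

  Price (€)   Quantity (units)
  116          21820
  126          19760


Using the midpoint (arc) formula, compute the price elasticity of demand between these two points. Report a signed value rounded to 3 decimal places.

-1.199

%ΔQ = (19760 − 21820) / [(21820 + 19760)/2] = -2060/20790 = -0.099086…
%ΔP = (126 − 116) / [(116 + 126)/2] = 10/121 = 0.082644…
Arc Ed = %ΔQ / %ΔP = (-2060/20790) / (10/121) = -1.19894…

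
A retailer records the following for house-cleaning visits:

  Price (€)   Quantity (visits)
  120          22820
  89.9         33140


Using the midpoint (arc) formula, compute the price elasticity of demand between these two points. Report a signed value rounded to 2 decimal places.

%ΔQ = (33140 − 22820) / [(22820 + 33140)/2] = 10320/27980 = 0.368834…
%ΔP = (89.9 − 120) / [(120 + 89.9)/2] = -30.1/104.95 = -0.286803…
Arc Ed = %ΔQ / %ΔP = (10320/27980) / (-30.1/104.95) = -1.2860…

-1.29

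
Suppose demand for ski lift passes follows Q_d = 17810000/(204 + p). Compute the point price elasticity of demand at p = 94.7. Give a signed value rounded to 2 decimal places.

-0.32

dQ_d/dp = −17810000/(204 + p)² = -199.615. At p = 94.7, Q_d = 59625.
Ed = (dQ_d/dp)·(p/Q_d) = (-199.615) × (94.7/59625) = -0.3170…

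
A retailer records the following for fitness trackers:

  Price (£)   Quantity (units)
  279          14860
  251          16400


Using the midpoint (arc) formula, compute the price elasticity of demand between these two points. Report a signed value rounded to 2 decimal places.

%ΔQ = (16400 − 14860) / [(14860 + 16400)/2] = 1540/15630 = 0.098528…
%ΔP = (251 − 279) / [(279 + 251)/2] = -28/265 = -0.105660…
Arc Ed = %ΔQ / %ΔP = (1540/15630) / (-28/265) = -0.9325…

-0.93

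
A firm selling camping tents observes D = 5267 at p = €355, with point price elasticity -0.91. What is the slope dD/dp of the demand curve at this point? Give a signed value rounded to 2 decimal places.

-13.50

Ed = (dD/dp)·(p/D) ⇒ dD/dp = Ed·D/p = (-0.91)·5267/355 = -13.5013…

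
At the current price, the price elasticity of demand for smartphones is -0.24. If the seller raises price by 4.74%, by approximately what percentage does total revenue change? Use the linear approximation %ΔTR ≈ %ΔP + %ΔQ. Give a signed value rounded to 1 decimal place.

+3.6%

%ΔQ ≈ Ed × %ΔP = (-0.24) × (+4.74%) = -1.1376%
%ΔTR ≈ %ΔP + %ΔQ = (+4.74%) + (-1.1376%) = +3.6024%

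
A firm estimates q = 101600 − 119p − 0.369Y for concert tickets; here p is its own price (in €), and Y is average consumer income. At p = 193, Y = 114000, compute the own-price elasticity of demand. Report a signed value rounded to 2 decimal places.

-0.63

At the given values, q = 101600 − 119(193) − 0.369(114000) = 36567.
∂q/∂p = −119.
E = (-119) × (193/36567) = -0.6280…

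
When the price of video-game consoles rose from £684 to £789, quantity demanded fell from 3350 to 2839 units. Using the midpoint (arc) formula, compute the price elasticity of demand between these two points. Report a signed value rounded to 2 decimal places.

%ΔQ = (2839 − 3350) / [(3350 + 2839)/2] = -511/3094.5 = -0.165131…
%ΔP = (789 − 684) / [(684 + 789)/2] = 105/736.5 = 0.142566…
Arc Ed = %ΔQ / %ΔP = (-511/3094.5) / (105/736.5) = -1.1582…

-1.16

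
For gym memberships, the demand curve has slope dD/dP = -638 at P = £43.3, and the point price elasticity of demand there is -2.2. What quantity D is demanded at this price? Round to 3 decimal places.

Ed = (dD/dP)·(P/D) ⇒ D = (dD/dP)·P/Ed = (-638)·43.3/(-2.2) = 12557

12557.000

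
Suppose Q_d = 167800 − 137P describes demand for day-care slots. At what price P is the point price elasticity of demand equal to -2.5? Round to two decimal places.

874.87

Ed = −137P/(167800 − 137P). Set this equal to -2.5:
137P = 2.5·(167800 − 137P) ⇒ 137P(1 + 2.5) = 2.5·167800
P = 2.5·167800 / (137·3.5) = 874.8696…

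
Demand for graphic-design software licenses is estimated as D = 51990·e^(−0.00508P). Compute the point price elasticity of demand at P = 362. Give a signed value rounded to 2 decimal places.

dD/dP = −0.00508·D = -41.9888. At P = 362, D = 8265.51.
Ed = (dD/dP)·(P/D) = (-41.9888) × (362/8265.51) = -1.8389…

-1.84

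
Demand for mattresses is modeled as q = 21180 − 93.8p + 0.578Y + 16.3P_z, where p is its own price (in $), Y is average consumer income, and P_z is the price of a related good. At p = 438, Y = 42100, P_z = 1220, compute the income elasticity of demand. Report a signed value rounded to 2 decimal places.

At the given values, q = 21180 − 93.8(438) + 0.578(42100) + 16.3(1220) = 24315.4.
∂q/∂Y = 0.578.
E = (0.578) × (42100/24315.4) = 1.0007…

1.00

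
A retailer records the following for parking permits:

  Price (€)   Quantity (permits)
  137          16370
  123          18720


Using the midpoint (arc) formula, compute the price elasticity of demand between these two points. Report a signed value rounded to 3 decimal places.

-1.244

%ΔQ = (18720 − 16370) / [(16370 + 18720)/2] = 2350/17545 = 0.133941…
%ΔP = (123 − 137) / [(137 + 123)/2] = -14/130 = -0.107692…
Arc Ed = %ΔQ / %ΔP = (2350/17545) / (-14/130) = -1.24374…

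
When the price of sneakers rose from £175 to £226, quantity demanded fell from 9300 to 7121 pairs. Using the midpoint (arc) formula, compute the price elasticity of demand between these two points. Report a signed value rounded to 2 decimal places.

-1.04

%ΔQ = (7121 − 9300) / [(9300 + 7121)/2] = -2179/8210.5 = -0.265391…
%ΔP = (226 − 175) / [(175 + 226)/2] = 51/200.5 = 0.254364…
Arc Ed = %ΔQ / %ΔP = (-2179/8210.5) / (51/200.5) = -1.0433…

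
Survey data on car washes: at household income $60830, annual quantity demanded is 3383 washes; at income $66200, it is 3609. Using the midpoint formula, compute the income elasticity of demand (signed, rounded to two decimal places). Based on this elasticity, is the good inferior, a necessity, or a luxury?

%ΔQ = (3609 − 3383)/[( 3383 + 3609)/2] = 226/3496 = 0.064645…
%ΔIncome = (66200 − 60830)/[( 60830 + 66200)/2] = 5370/63515 = 0.084546…
E_income = (226/3496) / (5370/63515) = 0.7646…
0 < E_income < 1 ⇒ normal good, necessity.

0.76; necessity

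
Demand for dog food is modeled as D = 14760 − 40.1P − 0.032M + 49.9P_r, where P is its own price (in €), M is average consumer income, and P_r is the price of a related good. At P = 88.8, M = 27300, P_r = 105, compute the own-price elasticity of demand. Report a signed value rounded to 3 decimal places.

At the given values, D = 14760 − 40.1(88.8) − 0.032(27300) + 49.9(105) = 15565.02.
∂D/∂P = −40.1.
E = (-40.1) × (88.8/15565.02) = -0.22877…

-0.229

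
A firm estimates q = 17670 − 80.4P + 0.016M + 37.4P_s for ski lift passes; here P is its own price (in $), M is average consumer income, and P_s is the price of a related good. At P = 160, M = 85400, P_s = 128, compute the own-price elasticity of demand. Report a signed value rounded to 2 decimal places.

-1.17

At the given values, q = 17670 − 80.4(160) + 0.016(85400) + 37.4(128) = 10959.6.
∂q/∂P = −80.4.
E = (-80.4) × (160/10959.6) = -1.1737…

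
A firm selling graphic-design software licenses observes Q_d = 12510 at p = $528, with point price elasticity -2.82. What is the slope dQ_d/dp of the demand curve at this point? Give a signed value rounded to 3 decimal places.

-66.815

Ed = (dQ_d/dp)·(p/Q_d) ⇒ dQ_d/dp = Ed·Q_d/p = (-2.82)·12510/528 = -66.81477…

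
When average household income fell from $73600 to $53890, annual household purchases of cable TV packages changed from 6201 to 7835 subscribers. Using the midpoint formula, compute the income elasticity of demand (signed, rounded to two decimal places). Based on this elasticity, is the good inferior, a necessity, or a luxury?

%ΔQ = (7835 − 6201)/[( 6201 + 7835)/2] = 1634/7018 = 0.232829…
%ΔIncome = (53890 − 73600)/[( 73600 + 53890)/2] = -19710/63745 = -0.309200…
E_income = (1634/7018) / (-19710/63745) = -0.7530…
E_income < 0 ⇒ inferior good.

-0.75; inferior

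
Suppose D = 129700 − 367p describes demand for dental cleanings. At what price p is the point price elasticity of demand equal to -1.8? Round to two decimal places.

227.19

Ed = −367p/(129700 − 367p). Set this equal to -1.8:
367p = 1.8·(129700 − 367p) ⇒ 367p(1 + 1.8) = 1.8·129700
p = 1.8·129700 / (367·2.8) = 227.1895…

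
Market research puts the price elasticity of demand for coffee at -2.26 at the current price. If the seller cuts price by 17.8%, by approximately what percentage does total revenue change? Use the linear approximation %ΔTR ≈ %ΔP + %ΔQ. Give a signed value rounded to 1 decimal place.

+22.4%

%ΔQ ≈ Ed × %ΔP = (-2.26) × (-17.8%) = +40.2280%
%ΔTR ≈ %ΔP + %ΔQ = (-17.8%) + (+40.2280%) = +22.4280%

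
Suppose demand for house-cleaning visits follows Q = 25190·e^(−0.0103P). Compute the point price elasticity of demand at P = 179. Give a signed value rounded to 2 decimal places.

-1.84

dQ/dP = −0.0103·Q = -41.0541. At P = 179, Q = 3985.84.
Ed = (dQ/dP)·(P/Q) = (-41.0541) × (179/3985.84) = -1.8437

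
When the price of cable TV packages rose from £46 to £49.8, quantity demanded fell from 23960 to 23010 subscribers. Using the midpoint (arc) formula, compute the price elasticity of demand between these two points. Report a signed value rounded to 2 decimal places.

%ΔQ = (23010 − 23960) / [(23960 + 23010)/2] = -950/23485 = -0.040451…
%ΔP = (49.8 − 46) / [(46 + 49.8)/2] = 3.8/47.9 = 0.079331…
Arc Ed = %ΔQ / %ΔP = (-950/23485) / (3.8/47.9) = -0.5098…

-0.51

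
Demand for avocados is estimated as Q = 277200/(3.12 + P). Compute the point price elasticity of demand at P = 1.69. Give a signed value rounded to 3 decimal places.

-0.351

dQ/dP = −277200/(3.12 + P)² = -11981.3. At P = 1.69, Q = 57629.9.
Ed = (dQ/dP)·(P/Q) = (-11981.3) × (1.69/57629.9) = -0.35135…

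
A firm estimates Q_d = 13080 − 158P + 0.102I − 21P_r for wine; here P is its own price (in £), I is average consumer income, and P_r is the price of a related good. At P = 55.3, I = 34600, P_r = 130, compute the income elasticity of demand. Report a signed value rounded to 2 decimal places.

At the given values, Q_d = 13080 − 158(55.3) + 0.102(34600) − 21(130) = 5141.8.
∂Q_d/∂I = 0.102.
E = (0.102) × (34600/5141.8) = 0.6863…

0.69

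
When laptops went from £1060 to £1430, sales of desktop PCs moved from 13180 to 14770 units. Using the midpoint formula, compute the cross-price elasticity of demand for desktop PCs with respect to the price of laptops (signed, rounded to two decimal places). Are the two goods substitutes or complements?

%ΔQ_{desktop PCs} = (14770 − 13180)/avg = 1590/13975 = 0.113774…
%ΔP_{laptops} = (1430 − 1060)/avg = 370/1245 = 0.297188…
E_cross = (1590/13975) / (370/1245) = 0.3828…
E_cross > 0 ⇒ the goods are substitutes.

0.38; substitutes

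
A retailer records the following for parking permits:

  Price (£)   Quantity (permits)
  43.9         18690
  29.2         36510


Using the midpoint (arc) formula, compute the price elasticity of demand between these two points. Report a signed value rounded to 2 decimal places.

-1.61

%ΔQ = (36510 − 18690) / [(18690 + 36510)/2] = 17820/27600 = 0.645652…
%ΔP = (29.2 − 43.9) / [(43.9 + 29.2)/2] = -14.7/36.55 = -0.402188…
Arc Ed = %ΔQ / %ΔP = (17820/27600) / (-14.7/36.55) = -1.6053…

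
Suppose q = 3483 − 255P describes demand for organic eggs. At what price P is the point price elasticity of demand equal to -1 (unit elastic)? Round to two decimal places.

Ed = −255P/(3483 − 255P). Set this equal to -1:
255P = 1·(3483 − 255P) ⇒ 255P(1 + 1) = 1·3483
P = 1·3483 / (255·2) = 6.8294…

6.83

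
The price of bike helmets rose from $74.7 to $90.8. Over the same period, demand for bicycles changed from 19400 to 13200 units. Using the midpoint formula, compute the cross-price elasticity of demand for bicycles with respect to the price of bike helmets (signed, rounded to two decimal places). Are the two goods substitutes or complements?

-1.95; complements

%ΔQ_{bicycles} = (13200 − 19400)/avg = -6200/16300 = -0.380368…
%ΔP_{bike helmets} = (90.8 − 74.7)/avg = 16.1/82.75 = 0.194561…
E_cross = (-6200/16300) / (16.1/82.75) = -1.9549…
E_cross < 0 ⇒ the goods are complements.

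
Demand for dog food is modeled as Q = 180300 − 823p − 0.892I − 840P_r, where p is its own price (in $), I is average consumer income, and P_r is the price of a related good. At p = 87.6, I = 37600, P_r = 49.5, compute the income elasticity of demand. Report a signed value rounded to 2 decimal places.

At the given values, Q = 180300 − 823(87.6) − 0.892(37600) − 840(49.5) = 33086.
∂Q/∂I = -0.892.
E = (-0.892) × (37600/33086) = -1.0136…

-1.01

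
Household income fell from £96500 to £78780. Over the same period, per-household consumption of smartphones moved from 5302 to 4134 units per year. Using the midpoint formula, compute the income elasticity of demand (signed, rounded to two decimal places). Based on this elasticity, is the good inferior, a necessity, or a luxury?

%ΔQ = (4134 − 5302)/[( 5302 + 4134)/2] = -1168/4718 = -0.247562…
%ΔIncome = (78780 − 96500)/[( 96500 + 78780)/2] = -17720/87640 = -0.202190…
E_income = (-1168/4718) / (-17720/87640) = 1.2244…
E_income > 1 ⇒ normal good, luxury.

1.22; luxury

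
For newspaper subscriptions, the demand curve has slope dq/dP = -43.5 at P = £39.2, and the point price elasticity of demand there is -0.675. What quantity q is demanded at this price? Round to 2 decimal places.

Ed = (dq/dP)·(P/q) ⇒ q = (dq/dP)·P/Ed = (-43.5)·39.2/(-0.675) = 2526.2222…

2526.22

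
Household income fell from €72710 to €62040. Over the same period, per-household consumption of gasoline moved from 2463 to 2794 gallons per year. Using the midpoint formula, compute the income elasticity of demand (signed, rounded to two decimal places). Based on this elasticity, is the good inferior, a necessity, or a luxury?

-0.80; inferior

%ΔQ = (2794 − 2463)/[( 2463 + 2794)/2] = 331/2628.5 = 0.125927…
%ΔIncome = (62040 − 72710)/[( 72710 + 62040)/2] = -10670/67375 = -0.158367…
E_income = (331/2628.5) / (-10670/67375) = -0.7951…
E_income < 0 ⇒ inferior good.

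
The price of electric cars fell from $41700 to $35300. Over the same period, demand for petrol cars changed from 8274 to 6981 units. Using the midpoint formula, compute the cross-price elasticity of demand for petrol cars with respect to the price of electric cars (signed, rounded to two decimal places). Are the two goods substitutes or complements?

1.02; substitutes

%ΔQ_{petrol cars} = (6981 − 8274)/avg = -1293/7627.5 = -0.169518…
%ΔP_{electric cars} = (35300 − 41700)/avg = -6400/38500 = -0.166233…
E_cross = (-1293/7627.5) / (-6400/38500) = 1.0197…
E_cross > 0 ⇒ the goods are substitutes.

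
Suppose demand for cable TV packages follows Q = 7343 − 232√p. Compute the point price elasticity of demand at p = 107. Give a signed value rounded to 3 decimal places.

-0.243

dQ/dp = −232/(2√p) = -11.2141. At p = 107, Q = 4943.17.
Ed = (dQ/dp)·(p/Q) = (-11.2141) × (107/4943.17) = -0.24274…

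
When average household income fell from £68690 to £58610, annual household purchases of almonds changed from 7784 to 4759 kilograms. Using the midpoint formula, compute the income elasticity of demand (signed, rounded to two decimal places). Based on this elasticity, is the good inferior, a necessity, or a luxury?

%ΔQ = (4759 − 7784)/[( 7784 + 4759)/2] = -3025/6271.5 = -0.482340…
%ΔIncome = (58610 − 68690)/[( 68690 + 58610)/2] = -10080/63650 = -0.158366…
E_income = (-3025/6271.5) / (-10080/63650) = 3.0457…
E_income > 1 ⇒ normal good, luxury.

3.05; luxury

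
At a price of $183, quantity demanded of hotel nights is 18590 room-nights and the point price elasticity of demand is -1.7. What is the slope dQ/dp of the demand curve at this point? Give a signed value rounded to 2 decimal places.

Ed = (dQ/dp)·(p/Q) ⇒ dQ/dp = Ed·Q/p = (-1.7)·18590/183 = -172.6939…

-172.69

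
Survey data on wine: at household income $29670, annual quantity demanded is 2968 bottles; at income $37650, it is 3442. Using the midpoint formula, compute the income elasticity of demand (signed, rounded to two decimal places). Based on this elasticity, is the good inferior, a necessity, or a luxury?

%ΔQ = (3442 − 2968)/[( 2968 + 3442)/2] = 474/3205 = 0.147893…
%ΔIncome = (37650 − 29670)/[( 29670 + 37650)/2] = 7980/33660 = 0.237076…
E_income = (474/3205) / (7980/33660) = 0.6238…
0 < E_income < 1 ⇒ normal good, necessity.

0.62; necessity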